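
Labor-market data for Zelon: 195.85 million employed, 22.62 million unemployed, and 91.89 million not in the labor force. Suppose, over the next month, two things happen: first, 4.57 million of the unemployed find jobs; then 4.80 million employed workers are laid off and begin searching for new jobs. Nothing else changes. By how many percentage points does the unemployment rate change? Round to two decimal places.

The unemployment rate changes by +0.11 percentage points.

Initially, labor force = 195.85 + 22.62 = 218.47 million, so u = 22.62/218.47 = 10.35%.
After the first change, unemployed falls and employed rises by 4.57; labor force unchanged → E = 200.42, U = 18.05, labor force = 218.47 million.
After the second change, employed falls and unemployed rises by 4.80; labor force unchanged → E = 195.62, U = 22.85, labor force = 218.47 million.
New unemployment rate = 22.85 / 218.47 = 10.46%.
Change = 10.46% − 10.35% = +0.11 percentage points.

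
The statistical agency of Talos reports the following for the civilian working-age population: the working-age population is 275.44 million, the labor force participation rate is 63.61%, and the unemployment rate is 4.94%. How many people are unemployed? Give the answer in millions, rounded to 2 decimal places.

About 8.66 million are unemployed.

Labor force = 0.6361 × 275.44 = 175.21 million.
Unemployed = 0.0494 × 175.21 ≈ 8.66 million.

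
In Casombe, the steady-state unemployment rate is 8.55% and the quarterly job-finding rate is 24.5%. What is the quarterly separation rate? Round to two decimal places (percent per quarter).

Separation rate ≈ 2.29% per quarter.

From u* = s/(s+f): s = u·f/(1−u).
s = 0.0855 × 24.5 / (1 − 0.0855) = 2.0948 / 0.9145 ≈ 2.29% per quarter.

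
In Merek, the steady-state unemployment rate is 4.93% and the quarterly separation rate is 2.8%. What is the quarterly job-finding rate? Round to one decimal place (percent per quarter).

From u* = s/(s+f): f = s·(1−u)/u.
f = 2.8 × (1 − 0.0493) / 0.0493 = 2.6620 / 0.0493 ≈ 54.0% per quarter.

Job-finding rate ≈ 54.0% per quarter.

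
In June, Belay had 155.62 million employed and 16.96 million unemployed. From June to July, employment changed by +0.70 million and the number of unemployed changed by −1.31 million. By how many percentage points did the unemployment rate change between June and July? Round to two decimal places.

The unemployment rate changed by −0.73 percentage points.

June: labor force = 155.62 + 16.96 = 172.58; u = 16.96/172.58 = 9.83%.
July: labor force = 156.32 + 15.65 = 171.97; u = 15.65/171.97 = 9.10%.
Change = 9.10% − 9.83% = −0.73 pp.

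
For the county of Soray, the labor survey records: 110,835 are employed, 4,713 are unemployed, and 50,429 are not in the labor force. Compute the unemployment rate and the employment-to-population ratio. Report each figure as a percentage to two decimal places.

Unemployment rate ≈ 4.08%; employment-population ratio ≈ 66.78%.

Labor force = employed + unemployed = 110,835 + 4,713 = 115,548.
Working-age population = 115,548 + 50,429 = 165,977.
Unemployment rate = 4,713 / 115,548 = 4.08%.
Employment-population ratio = 110,835 / 165,977 = 66.78%.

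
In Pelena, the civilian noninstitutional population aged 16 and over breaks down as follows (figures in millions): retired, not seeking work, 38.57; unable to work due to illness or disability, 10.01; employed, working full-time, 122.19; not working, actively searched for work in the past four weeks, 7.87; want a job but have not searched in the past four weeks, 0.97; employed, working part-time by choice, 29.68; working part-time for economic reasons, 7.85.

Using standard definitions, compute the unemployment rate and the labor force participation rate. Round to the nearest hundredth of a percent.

Unemployment rate ≈ 4.70%; labor force participation rate ≈ 77.18%.

Employed = 122.19 + 29.68 + 7.85 = 159.72 million (anyone who worked, including part-time for economic reasons, counts as employed).
Unemployed = 7.87 million.
Labor force = 159.72 + 7.87 = 167.59 million.
Not in labor force = 38.57 + 10.01 + 0.97 = 49.55 million (those not working and not actively searching are outside the labor force — including those who want a job but have given up searching).
Civilian working-age population = 167.59 + 49.55 = 217.14 million.
Unemployment rate = 7.87 / 167.59 = 4.70%.
Labor force participation rate = 167.59 / 217.14 = 77.18%.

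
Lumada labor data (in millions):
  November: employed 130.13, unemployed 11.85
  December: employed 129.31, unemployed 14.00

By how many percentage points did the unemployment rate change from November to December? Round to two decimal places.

The unemployment rate changed by +1.42 percentage points.

November: labor force = 130.13 + 11.85 = 141.98; u = 11.85/141.98 = 8.35%.
December: labor force = 129.31 + 14.00 = 143.31; u = 14.00/143.31 = 9.77%.
Change = 9.77% − 8.35% = +1.42 pp.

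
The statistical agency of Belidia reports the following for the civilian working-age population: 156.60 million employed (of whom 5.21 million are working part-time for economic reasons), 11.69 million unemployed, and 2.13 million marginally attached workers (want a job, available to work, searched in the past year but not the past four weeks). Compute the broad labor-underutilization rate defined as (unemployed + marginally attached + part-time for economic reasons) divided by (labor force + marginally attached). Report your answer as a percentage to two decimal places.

Labor force = 156.60 + 11.69 = 168.29 million.
Numerator = 11.69 + 2.13 + 5.21 = 19.03 million.
Denominator = 168.29 + 2.13 = 170.42 million.
Broad rate = 19.03 / 170.42 = 11.17%.

Broad underutilization rate ≈ 11.17%.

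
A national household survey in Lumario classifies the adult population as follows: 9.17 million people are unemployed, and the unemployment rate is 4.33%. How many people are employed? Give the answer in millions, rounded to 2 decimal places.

Labor force = U / u = 9.17 / 0.0433 ≈ 211.78 million.
Employed = labor force − unemployed = 211.78 − 9.17 = 202.61 million.

About 202.61 million are employed.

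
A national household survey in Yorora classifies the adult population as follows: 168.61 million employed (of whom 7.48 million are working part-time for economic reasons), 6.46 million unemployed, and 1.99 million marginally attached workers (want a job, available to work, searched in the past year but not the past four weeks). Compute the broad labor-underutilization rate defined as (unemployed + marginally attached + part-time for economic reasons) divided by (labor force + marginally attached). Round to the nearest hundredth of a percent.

Labor force = 168.61 + 6.46 = 175.07 million.
Numerator = 6.46 + 1.99 + 7.48 = 15.93 million.
Denominator = 175.07 + 1.99 = 177.06 million.
Broad rate = 15.93 / 177.06 = 9.00%.

Broad underutilization rate ≈ 9.00%.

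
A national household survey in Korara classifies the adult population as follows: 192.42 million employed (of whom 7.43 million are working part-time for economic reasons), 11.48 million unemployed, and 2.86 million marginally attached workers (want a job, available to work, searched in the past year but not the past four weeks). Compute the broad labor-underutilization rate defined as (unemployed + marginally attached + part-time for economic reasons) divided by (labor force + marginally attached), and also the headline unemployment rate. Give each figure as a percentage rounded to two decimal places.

Labor force = 192.42 + 11.48 = 203.90 million.
Numerator = 11.48 + 2.86 + 7.43 = 21.77 million.
Denominator = 203.90 + 2.86 = 206.76 million.
Broad rate = 21.77 / 206.76 = 10.53%.
Headline unemployment rate = 11.48 / 203.90 = 5.63%.

Broad underutilization rate ≈ 10.53%; headline unemployment rate ≈ 5.63%.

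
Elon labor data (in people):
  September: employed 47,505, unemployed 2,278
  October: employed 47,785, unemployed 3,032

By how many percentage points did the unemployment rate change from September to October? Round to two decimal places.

September: labor force = 47,505 + 2,278 = 49,783; u = 2,278/49,783 = 4.58%.
October: labor force = 47,785 + 3,032 = 50,817; u = 3,032/50,817 = 5.97%.
Change = 5.97% − 4.58% = +1.39 pp.

The unemployment rate changed by +1.39 percentage points.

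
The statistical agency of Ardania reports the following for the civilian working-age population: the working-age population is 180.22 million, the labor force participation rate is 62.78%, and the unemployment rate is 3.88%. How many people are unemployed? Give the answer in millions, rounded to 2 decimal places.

Labor force = 0.6278 × 180.22 = 113.14 million.
Unemployed = 0.0388 × 113.14 ≈ 4.39 million.

About 4.39 million are unemployed.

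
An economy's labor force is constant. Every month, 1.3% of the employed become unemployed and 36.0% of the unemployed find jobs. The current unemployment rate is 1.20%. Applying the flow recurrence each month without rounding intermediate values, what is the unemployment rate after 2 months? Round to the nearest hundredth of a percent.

With a fixed labor force, u_{t+1} = u_t + s·(1−u_t) − f·u_t = u_t·(1−s−f) + s.
Here 1−s−f = 0.627 and s = 0.013.
u_1 = 0.012000 × 0.627 + 0.013 = 0.020524.
u_2 = 0.020524 × 0.627 + 0.013 = 0.025869.

Unemployment rate after two months ≈ 2.59%.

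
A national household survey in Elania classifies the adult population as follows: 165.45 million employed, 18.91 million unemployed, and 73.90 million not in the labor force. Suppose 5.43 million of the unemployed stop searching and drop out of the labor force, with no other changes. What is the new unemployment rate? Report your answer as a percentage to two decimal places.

New unemployment rate ≈ 7.53%.

Initially, labor force = 165.45 + 18.91 = 184.36 million, so u = 18.91/184.36 = 10.26%.
After the change, unemployed and labor force both fall by 5.43 → E = 165.45, U = 13.48, labor force = 178.93 million.
New unemployment rate = 13.48 / 178.93 = 7.53%.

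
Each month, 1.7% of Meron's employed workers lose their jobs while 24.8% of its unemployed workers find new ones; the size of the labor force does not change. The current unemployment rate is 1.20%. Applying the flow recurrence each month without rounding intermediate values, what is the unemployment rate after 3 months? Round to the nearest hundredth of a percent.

With a fixed labor force, u_{t+1} = u_t + s·(1−u_t) − f·u_t = u_t·(1−s−f) + s.
Here 1−s−f = 0.735 and s = 0.017.
u_1 = 0.012000 × 0.735 + 0.017 = 0.025820.
u_2 = 0.025820 × 0.735 + 0.017 = 0.035978.
u_3 = 0.035978 × 0.735 + 0.017 = 0.043444.

Unemployment rate after three months ≈ 4.34%.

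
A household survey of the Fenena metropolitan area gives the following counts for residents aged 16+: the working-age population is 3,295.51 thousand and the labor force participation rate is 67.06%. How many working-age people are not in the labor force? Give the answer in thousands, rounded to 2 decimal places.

Share not in the labor force = 1 − 0.6706 = 0.3294.
Not in labor force = 0.3294 × 3,295.51 ≈ 1,085.54 thousand.

About 1,085.54 thousand are not in the labor force.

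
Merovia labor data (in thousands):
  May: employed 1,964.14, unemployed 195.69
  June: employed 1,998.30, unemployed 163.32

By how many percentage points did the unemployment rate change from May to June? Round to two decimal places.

The unemployment rate changed by −1.50 percentage points.

May: labor force = 1,964.14 + 195.69 = 2,159.83; u = 195.69/2,159.83 = 9.06%.
June: labor force = 1,998.30 + 163.32 = 2,161.62; u = 163.32/2,161.62 = 7.56%.
Change = 7.56% − 9.06% = −1.50 pp.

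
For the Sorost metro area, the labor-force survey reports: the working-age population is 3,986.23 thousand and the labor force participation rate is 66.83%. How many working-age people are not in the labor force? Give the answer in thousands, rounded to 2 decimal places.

About 1,322.23 thousand are not in the labor force.

Share not in the labor force = 1 − 0.6683 = 0.3317.
Not in labor force = 0.3317 × 3,986.23 ≈ 1,322.23 thousand.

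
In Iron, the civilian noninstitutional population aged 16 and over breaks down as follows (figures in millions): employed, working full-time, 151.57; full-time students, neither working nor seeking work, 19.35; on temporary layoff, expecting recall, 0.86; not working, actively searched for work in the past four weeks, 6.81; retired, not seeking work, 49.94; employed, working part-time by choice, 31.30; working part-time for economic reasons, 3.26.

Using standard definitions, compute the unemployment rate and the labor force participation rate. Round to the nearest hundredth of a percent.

Unemployment rate ≈ 3.96%; labor force participation rate ≈ 73.66%.

Employed = 151.57 + 31.30 + 3.26 = 186.13 million (anyone who worked, including part-time for economic reasons, counts as employed).
Unemployed = 0.86 + 6.81 = 7.67 million (jobless and actively searching, or on temporary layoff).
Labor force = 186.13 + 7.67 = 193.80 million.
Not in labor force = 19.35 + 49.94 = 69.29 million (those not working and not actively searching are outside the labor force).
Civilian working-age population = 193.80 + 69.29 = 263.09 million.
Unemployment rate = 7.67 / 193.80 = 3.96%.
Labor force participation rate = 193.80 / 263.09 = 73.66%.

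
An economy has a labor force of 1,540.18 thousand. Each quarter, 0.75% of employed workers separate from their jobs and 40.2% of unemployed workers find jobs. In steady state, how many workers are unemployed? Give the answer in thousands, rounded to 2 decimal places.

Steady-state unemployment rate u* = s/(s+f) = 0.75/(0.75+40.2) = 0.018315.
Unemployed = u* × labor force = 0.018315 × 1,540.18 ≈ 28.21 thousand.

About 28.21 thousand are unemployed in steady state.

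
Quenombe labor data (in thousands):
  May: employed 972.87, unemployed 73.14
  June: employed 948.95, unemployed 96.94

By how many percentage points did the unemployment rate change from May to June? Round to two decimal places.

The unemployment rate changed by +2.28 percentage points.

May: labor force = 972.87 + 73.14 = 1,046.01; u = 73.14/1,046.01 = 6.99%.
June: labor force = 948.95 + 96.94 = 1,045.89; u = 96.94/1,045.89 = 9.27%.
Change = 9.27% − 6.99% = +2.28 pp.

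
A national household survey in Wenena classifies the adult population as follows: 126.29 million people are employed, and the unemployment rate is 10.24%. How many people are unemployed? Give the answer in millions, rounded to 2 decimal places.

Let U be the number unemployed. The labor force is E + U, and U/(E+U) = 0.1024.
So U = 0.1024 × 126.29 / (1 − 0.1024) = 12.9321 / 0.8976 ≈ 14.41 million.

About 14.41 million are unemployed.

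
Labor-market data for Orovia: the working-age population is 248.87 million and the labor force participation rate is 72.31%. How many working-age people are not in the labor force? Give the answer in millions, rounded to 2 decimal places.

Share not in the labor force = 1 − 0.7231 = 0.2769.
Not in labor force = 0.2769 × 248.87 ≈ 68.91 million.

About 68.91 million are not in the labor force.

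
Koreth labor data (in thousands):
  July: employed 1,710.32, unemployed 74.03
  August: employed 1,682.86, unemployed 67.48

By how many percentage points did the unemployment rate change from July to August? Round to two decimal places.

The unemployment rate changed by −0.29 percentage points.

July: labor force = 1,710.32 + 74.03 = 1,784.35; u = 74.03/1,784.35 = 4.15%.
August: labor force = 1,682.86 + 67.48 = 1,750.34; u = 67.48/1,750.34 = 3.86%.
Change = 3.86% − 4.15% = −0.29 pp.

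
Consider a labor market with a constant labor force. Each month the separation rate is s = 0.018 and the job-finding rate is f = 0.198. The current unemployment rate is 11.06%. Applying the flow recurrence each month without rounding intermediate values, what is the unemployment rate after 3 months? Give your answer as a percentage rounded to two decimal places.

Unemployment rate after three months ≈ 9.65%.

With a fixed labor force, u_{t+1} = u_t + s·(1−u_t) − f·u_t = u_t·(1−s−f) + s.
Here 1−s−f = 0.784 and s = 0.018.
u_1 = 0.110600 × 0.784 + 0.018 = 0.104710.
u_2 = 0.104710 × 0.784 + 0.018 = 0.100093.
u_3 = 0.100093 × 0.784 + 0.018 = 0.096473.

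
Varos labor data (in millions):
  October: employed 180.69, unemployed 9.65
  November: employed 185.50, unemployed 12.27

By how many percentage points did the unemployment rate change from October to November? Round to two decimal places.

The unemployment rate changed by +1.13 percentage points.

October: labor force = 180.69 + 9.65 = 190.34; u = 9.65/190.34 = 5.07%.
November: labor force = 185.50 + 12.27 = 197.77; u = 12.27/197.77 = 6.20%.
Change = 6.20% − 5.07% = +1.13 pp.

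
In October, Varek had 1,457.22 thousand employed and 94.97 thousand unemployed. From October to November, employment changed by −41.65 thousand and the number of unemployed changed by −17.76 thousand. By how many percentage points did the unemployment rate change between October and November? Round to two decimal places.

The unemployment rate changed by −0.95 percentage points.

October: labor force = 1,457.22 + 94.97 = 1,552.19; u = 94.97/1,552.19 = 6.12%.
November: labor force = 1,415.57 + 77.21 = 1,492.78; u = 77.21/1,492.78 = 5.17%.
Change = 5.17% − 6.12% = −0.95 pp.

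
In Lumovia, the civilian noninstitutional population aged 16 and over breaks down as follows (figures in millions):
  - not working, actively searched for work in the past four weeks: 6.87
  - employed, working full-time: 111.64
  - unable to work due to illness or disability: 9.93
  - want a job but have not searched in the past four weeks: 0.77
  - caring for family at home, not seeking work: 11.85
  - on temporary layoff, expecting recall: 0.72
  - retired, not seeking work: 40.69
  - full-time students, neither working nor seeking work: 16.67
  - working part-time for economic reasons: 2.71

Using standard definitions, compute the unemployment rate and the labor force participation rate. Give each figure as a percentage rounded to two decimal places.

Unemployment rate ≈ 6.22%; labor force participation rate ≈ 60.41%.

Employed = 111.64 + 2.71 = 114.35 million (anyone who worked, including part-time for economic reasons, counts as employed).
Unemployed = 6.87 + 0.72 = 7.59 million (jobless and actively searching, or on temporary layoff).
Labor force = 114.35 + 7.59 = 121.94 million.
Not in labor force = 9.93 + 0.77 + 11.85 + 40.69 + 16.67 = 79.91 million (those not working and not actively searching are outside the labor force — including those who want a job but have given up searching).
Civilian working-age population = 121.94 + 79.91 = 201.85 million.
Unemployment rate = 7.59 / 121.94 = 6.22%.
Labor force participation rate = 121.94 / 201.85 = 60.41%.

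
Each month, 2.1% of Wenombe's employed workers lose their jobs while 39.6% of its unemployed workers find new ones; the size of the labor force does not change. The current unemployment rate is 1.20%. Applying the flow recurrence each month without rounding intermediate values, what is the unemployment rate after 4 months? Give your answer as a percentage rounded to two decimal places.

Unemployment rate after four months ≈ 4.59%.

With a fixed labor force, u_{t+1} = u_t + s·(1−u_t) − f·u_t = u_t·(1−s−f) + s.
Here 1−s−f = 0.583 and s = 0.021.
u_1 = 0.012000 × 0.583 + 0.021 = 0.027996.
u_2 = 0.027996 × 0.583 + 0.021 = 0.037322.
u_3 = 0.037322 × 0.583 + 0.021 = 0.042759.
u_4 = 0.042759 × 0.583 + 0.021 = 0.045928.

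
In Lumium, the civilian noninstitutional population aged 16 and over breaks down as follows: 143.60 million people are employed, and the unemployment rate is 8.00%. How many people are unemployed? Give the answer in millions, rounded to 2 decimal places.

About 12.49 million are unemployed.

Let U be the number unemployed. The labor force is E + U, and U/(E+U) = 0.0800.
So U = 0.0800 × 143.60 / (1 − 0.0800) = 11.4880 / 0.9200 ≈ 12.49 million.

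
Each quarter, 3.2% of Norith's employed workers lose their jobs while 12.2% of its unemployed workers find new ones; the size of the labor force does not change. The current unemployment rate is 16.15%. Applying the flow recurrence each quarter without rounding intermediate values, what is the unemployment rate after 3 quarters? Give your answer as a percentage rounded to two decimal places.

With a fixed labor force, u_{t+1} = u_t + s·(1−u_t) − f·u_t = u_t·(1−s−f) + s.
Here 1−s−f = 0.846 and s = 0.032.
u_1 = 0.161500 × 0.846 + 0.032 = 0.168629.
u_2 = 0.168629 × 0.846 + 0.032 = 0.174660.
u_3 = 0.174660 × 0.846 + 0.032 = 0.179762.

Unemployment rate after three quarters ≈ 17.98%.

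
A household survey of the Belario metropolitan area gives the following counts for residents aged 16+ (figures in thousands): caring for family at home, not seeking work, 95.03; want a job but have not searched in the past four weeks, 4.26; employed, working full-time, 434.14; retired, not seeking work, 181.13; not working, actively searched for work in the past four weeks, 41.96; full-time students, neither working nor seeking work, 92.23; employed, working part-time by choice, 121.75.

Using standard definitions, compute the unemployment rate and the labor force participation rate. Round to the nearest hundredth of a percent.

Unemployment rate ≈ 7.02%; labor force participation rate ≈ 61.60%.

Employed = 434.14 + 121.75 = 555.89 thousand.
Unemployed = 41.96 thousand.
Labor force = 555.89 + 41.96 = 597.85 thousand.
Not in labor force = 95.03 + 4.26 + 181.13 + 92.23 = 372.65 thousand (those not working and not actively searching are outside the labor force — including those who want a job but have given up searching).
Civilian working-age population = 597.85 + 372.65 = 970.50 thousand.
Unemployment rate = 41.96 / 597.85 = 7.02%.
Labor force participation rate = 597.85 / 970.50 = 61.60%.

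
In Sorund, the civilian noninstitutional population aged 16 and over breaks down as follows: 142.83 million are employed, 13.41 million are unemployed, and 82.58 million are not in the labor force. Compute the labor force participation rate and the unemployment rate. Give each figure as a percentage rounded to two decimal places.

Labor force participation rate ≈ 65.42%; unemployment rate ≈ 8.58%.

Labor force = employed + unemployed = 142.83 + 13.41 = 156.24 million.
Working-age population = 156.24 + 82.58 = 238.82 million.
Unemployment rate = 13.41 / 156.24 = 8.58%.
Labor force participation rate = 156.24 / 238.82 = 65.42%.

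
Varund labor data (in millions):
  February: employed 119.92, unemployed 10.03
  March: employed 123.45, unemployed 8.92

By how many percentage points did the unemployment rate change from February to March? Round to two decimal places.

The unemployment rate changed by −0.98 percentage points.

February: labor force = 119.92 + 10.03 = 129.95; u = 10.03/129.95 = 7.72%.
March: labor force = 123.45 + 8.92 = 132.37; u = 8.92/132.37 = 6.74%.
Change = 6.74% − 7.72% = −0.98 pp.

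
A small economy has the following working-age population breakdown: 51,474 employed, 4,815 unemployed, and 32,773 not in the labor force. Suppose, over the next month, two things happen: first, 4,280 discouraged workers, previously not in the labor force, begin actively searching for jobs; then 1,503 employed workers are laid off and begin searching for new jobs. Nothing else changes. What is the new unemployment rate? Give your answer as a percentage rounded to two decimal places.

Initially, labor force = 51,474 + 4,815 = 56,289, so u = 4,815/56,289 = 8.55%.
After the first change, unemployed and labor force both rise by 4,280 → E = 51,474, U = 9,095, labor force = 60,569.
After the second change, employed falls and unemployed rises by 1,503; labor force unchanged → E = 49,971, U = 10,598, labor force = 60,569.
New unemployment rate = 10,598 / 60,569 = 17.50%.

New unemployment rate ≈ 17.50%.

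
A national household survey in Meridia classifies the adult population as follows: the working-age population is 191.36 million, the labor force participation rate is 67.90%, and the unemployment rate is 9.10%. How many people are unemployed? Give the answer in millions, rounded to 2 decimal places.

Labor force = 0.6790 × 191.36 = 129.93 million.
Unemployed = 0.0910 × 129.93 ≈ 11.82 million.

About 11.82 million are unemployed.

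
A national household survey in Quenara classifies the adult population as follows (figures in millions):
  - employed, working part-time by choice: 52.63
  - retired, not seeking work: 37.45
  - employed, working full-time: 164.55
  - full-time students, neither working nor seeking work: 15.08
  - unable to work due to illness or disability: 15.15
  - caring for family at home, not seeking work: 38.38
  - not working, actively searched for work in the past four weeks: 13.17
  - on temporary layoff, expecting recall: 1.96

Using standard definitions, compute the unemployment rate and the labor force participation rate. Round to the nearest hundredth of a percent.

Employed = 52.63 + 164.55 = 217.18 million.
Unemployed = 13.17 + 1.96 = 15.13 million (jobless and actively searching, or on temporary layoff).
Labor force = 217.18 + 15.13 = 232.31 million.
Not in labor force = 37.45 + 15.08 + 15.15 + 38.38 = 106.06 million (those not working and not actively searching are outside the labor force).
Civilian working-age population = 232.31 + 106.06 = 338.37 million.
Unemployment rate = 15.13 / 232.31 = 6.51%.
Labor force participation rate = 232.31 / 338.37 = 68.66%.

Unemployment rate ≈ 6.51%; labor force participation rate ≈ 68.66%.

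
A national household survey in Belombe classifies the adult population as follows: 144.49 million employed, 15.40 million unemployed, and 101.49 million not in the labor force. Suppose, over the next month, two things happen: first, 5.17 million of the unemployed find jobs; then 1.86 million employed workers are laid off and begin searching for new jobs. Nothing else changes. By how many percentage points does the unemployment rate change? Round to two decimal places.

Initially, labor force = 144.49 + 15.40 = 159.89 million, so u = 15.40/159.89 = 9.63%.
After the first change, unemployed falls and employed rises by 5.17; labor force unchanged → E = 149.66, U = 10.23, labor force = 159.89 million.
After the second change, employed falls and unemployed rises by 1.86; labor force unchanged → E = 147.80, U = 12.09, labor force = 159.89 million.
New unemployment rate = 12.09 / 159.89 = 7.56%.
Change = 7.56% − 9.63% = −2.07 percentage points.

The unemployment rate changes by −2.07 percentage points.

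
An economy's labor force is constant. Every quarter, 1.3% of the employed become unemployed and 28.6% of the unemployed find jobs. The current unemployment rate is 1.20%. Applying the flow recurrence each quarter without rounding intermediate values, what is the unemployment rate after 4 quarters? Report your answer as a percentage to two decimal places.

With a fixed labor force, u_{t+1} = u_t + s·(1−u_t) − f·u_t = u_t·(1−s−f) + s.
Here 1−s−f = 0.701 and s = 0.013.
u_1 = 0.012000 × 0.701 + 0.013 = 0.021412.
u_2 = 0.021412 × 0.701 + 0.013 = 0.028010.
u_3 = 0.028010 × 0.701 + 0.013 = 0.032635.
u_4 = 0.032635 × 0.701 + 0.013 = 0.035877.

Unemployment rate after four quarters ≈ 3.59%.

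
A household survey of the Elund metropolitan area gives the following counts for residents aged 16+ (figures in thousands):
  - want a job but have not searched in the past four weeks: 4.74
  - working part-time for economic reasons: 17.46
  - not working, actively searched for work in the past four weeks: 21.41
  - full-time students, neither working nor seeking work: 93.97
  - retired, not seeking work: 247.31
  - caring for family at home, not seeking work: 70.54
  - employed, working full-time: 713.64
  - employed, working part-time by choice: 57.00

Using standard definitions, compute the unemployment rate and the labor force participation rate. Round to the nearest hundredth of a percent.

Unemployment rate ≈ 2.64%; labor force participation rate ≈ 66.02%.

Employed = 17.46 + 713.64 + 57.00 = 788.10 thousand (anyone who worked, including part-time for economic reasons, counts as employed).
Unemployed = 21.41 thousand.
Labor force = 788.10 + 21.41 = 809.51 thousand.
Not in labor force = 4.74 + 93.97 + 247.31 + 70.54 = 416.56 thousand (those not working and not actively searching are outside the labor force — including those who want a job but have given up searching).
Civilian working-age population = 809.51 + 416.56 = 1,226.07 thousand.
Unemployment rate = 21.41 / 809.51 = 2.64%.
Labor force participation rate = 809.51 / 1,226.07 = 66.02%.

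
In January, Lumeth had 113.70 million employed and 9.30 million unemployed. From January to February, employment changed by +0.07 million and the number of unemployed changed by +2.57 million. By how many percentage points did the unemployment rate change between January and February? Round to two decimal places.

The unemployment rate changed by +1.89 percentage points.

January: labor force = 113.70 + 9.30 = 123.00; u = 9.30/123.00 = 7.56%.
February: labor force = 113.77 + 11.87 = 125.64; u = 11.87/125.64 = 9.45%.
Change = 9.45% − 7.56% = +1.89 pp.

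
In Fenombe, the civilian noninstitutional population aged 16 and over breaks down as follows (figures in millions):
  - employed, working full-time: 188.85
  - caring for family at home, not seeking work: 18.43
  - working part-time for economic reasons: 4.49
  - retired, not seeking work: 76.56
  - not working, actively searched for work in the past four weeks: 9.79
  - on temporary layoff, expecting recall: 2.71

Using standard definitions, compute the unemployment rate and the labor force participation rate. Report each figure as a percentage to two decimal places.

Unemployment rate ≈ 6.07%; labor force participation rate ≈ 68.42%.

Employed = 188.85 + 4.49 = 193.34 million (anyone who worked, including part-time for economic reasons, counts as employed).
Unemployed = 9.79 + 2.71 = 12.50 million (jobless and actively searching, or on temporary layoff).
Labor force = 193.34 + 12.50 = 205.84 million.
Not in labor force = 18.43 + 76.56 = 94.99 million (those not working and not actively searching are outside the labor force).
Civilian working-age population = 205.84 + 94.99 = 300.83 million.
Unemployment rate = 12.50 / 205.84 = 6.07%.
Labor force participation rate = 205.84 / 300.83 = 68.42%.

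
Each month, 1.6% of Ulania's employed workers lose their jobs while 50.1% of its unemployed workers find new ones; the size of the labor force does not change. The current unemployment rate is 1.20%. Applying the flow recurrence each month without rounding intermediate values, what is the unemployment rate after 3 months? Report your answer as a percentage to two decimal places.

Unemployment rate after three months ≈ 2.88%.

With a fixed labor force, u_{t+1} = u_t + s·(1−u_t) − f·u_t = u_t·(1−s−f) + s.
Here 1−s−f = 0.483 and s = 0.016.
u_1 = 0.012000 × 0.483 + 0.016 = 0.021796.
u_2 = 0.021796 × 0.483 + 0.016 = 0.026527.
u_3 = 0.026527 × 0.483 + 0.016 = 0.028813.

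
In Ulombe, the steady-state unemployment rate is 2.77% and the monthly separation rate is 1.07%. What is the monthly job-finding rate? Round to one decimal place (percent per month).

From u* = s/(s+f): f = s·(1−u)/u.
f = 1.07 × (1 − 0.0277) / 0.0277 = 1.0404 / 0.0277 ≈ 37.6% per month.

Job-finding rate ≈ 37.6% per month.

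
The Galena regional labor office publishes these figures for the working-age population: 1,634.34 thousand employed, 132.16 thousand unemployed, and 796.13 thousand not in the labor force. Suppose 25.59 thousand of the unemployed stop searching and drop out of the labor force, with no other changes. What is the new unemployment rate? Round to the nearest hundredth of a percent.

New unemployment rate ≈ 6.12%.

Initially, labor force = 1,634.34 + 132.16 = 1,766.50 thousand, so u = 132.16/1,766.50 = 7.48%.
After the change, unemployed and labor force both fall by 25.59 → E = 1,634.34, U = 106.57, labor force = 1,740.91 thousand.
New unemployment rate = 106.57 / 1,740.91 = 6.12%.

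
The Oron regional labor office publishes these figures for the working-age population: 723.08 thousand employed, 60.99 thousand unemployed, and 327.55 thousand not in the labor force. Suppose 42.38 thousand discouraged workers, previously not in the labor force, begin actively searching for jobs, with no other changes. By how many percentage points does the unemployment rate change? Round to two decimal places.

The unemployment rate changes by +4.73 percentage points.

Initially, labor force = 723.08 + 60.99 = 784.07 thousand, so u = 60.99/784.07 = 7.78%.
After the change, unemployed and labor force both rise by 42.38 → E = 723.08, U = 103.37, labor force = 826.45 thousand.
New unemployment rate = 103.37 / 826.45 = 12.51%.
Change = 12.51% − 7.78% = +4.73 percentage points.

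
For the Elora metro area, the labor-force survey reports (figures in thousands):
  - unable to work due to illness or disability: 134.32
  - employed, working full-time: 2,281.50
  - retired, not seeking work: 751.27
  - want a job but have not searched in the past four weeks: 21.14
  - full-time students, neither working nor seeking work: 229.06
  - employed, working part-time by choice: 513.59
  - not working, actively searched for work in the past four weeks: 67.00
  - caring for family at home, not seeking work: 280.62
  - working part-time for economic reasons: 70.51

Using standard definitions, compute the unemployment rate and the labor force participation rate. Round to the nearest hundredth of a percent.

Unemployment rate ≈ 2.28%; labor force participation rate ≈ 67.43%.

Employed = 2,281.50 + 513.59 + 70.51 = 2,865.60 thousand (anyone who worked, including part-time for economic reasons, counts as employed).
Unemployed = 67.00 thousand.
Labor force = 2,865.60 + 67.00 = 2,932.60 thousand.
Not in labor force = 134.32 + 751.27 + 21.14 + 229.06 + 280.62 = 1,416.41 thousand (those not working and not actively searching are outside the labor force — including those who want a job but have given up searching).
Civilian working-age population = 2,932.60 + 1,416.41 = 4,349.01 thousand.
Unemployment rate = 67.00 / 2,932.60 = 2.28%.
Labor force participation rate = 2,932.60 / 4,349.01 = 67.43%.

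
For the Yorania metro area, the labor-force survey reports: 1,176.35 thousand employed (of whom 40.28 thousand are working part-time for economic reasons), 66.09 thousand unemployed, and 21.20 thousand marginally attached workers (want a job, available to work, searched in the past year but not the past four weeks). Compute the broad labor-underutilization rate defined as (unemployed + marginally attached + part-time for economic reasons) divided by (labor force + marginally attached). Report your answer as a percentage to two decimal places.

Labor force = 1,176.35 + 66.09 = 1,242.44 thousand.
Numerator = 66.09 + 21.20 + 40.28 = 127.57 thousand.
Denominator = 1,242.44 + 21.20 = 1,263.64 thousand.
Broad rate = 127.57 / 1,263.64 = 10.10%.

Broad underutilization rate ≈ 10.10%.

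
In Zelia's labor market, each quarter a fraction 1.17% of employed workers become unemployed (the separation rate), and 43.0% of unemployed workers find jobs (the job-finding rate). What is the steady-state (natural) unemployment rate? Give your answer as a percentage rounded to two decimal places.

Steady-state unemployment rate ≈ 2.65%.

At steady state the flows balance: s·E = f·U, so U/(E+U) = s/(s+f).
u* = 1.17 / (1.17 + 43.0) = 1.17 / 44.17 = 2.65%.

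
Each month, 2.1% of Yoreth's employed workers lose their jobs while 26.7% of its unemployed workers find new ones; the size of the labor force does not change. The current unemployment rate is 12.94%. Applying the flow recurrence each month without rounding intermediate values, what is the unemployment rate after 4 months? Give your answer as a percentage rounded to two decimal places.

With a fixed labor force, u_{t+1} = u_t + s·(1−u_t) − f·u_t = u_t·(1−s−f) + s.
Here 1−s−f = 0.712 and s = 0.021.
u_1 = 0.129400 × 0.712 + 0.021 = 0.113133.
u_2 = 0.113133 × 0.712 + 0.021 = 0.101551.
u_3 = 0.101551 × 0.712 + 0.021 = 0.093304.
u_4 = 0.093304 × 0.712 + 0.021 = 0.087432.

Unemployment rate after four months ≈ 8.74%.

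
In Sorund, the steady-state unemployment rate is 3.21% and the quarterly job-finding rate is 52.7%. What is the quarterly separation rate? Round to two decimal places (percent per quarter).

From u* = s/(s+f): s = u·f/(1−u).
s = 0.0321 × 52.7 / (1 − 0.0321) = 1.6917 / 0.9679 ≈ 1.75% per quarter.

Separation rate ≈ 1.75% per quarter.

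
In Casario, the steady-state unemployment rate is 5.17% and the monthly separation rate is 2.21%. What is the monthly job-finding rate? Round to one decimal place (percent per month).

Job-finding rate ≈ 40.5% per month.

From u* = s/(s+f): f = s·(1−u)/u.
f = 2.21 × (1 − 0.0517) / 0.0517 = 2.0957 / 0.0517 ≈ 40.5% per month.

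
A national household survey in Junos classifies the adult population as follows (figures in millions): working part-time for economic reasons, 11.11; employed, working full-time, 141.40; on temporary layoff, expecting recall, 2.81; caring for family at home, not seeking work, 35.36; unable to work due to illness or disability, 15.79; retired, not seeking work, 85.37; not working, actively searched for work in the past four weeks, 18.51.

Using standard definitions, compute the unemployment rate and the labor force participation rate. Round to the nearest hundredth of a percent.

Employed = 11.11 + 141.40 = 152.51 million (anyone who worked, including part-time for economic reasons, counts as employed).
Unemployed = 2.81 + 18.51 = 21.32 million (jobless and actively searching, or on temporary layoff).
Labor force = 152.51 + 21.32 = 173.83 million.
Not in labor force = 35.36 + 15.79 + 85.37 = 136.52 million (those not working and not actively searching are outside the labor force).
Civilian working-age population = 173.83 + 136.52 = 310.35 million.
Unemployment rate = 21.32 / 173.83 = 12.26%.
Labor force participation rate = 173.83 / 310.35 = 56.01%.

Unemployment rate ≈ 12.26%; labor force participation rate ≈ 56.01%.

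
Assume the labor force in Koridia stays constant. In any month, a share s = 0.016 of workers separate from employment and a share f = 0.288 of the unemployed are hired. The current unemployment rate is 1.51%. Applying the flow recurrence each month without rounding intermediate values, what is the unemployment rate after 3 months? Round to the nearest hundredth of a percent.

Unemployment rate after three months ≈ 4.00%.

With a fixed labor force, u_{t+1} = u_t + s·(1−u_t) − f·u_t = u_t·(1−s−f) + s.
Here 1−s−f = 0.696 and s = 0.016.
u_1 = 0.015100 × 0.696 + 0.016 = 0.026510.
u_2 = 0.026510 × 0.696 + 0.016 = 0.034451.
u_3 = 0.034451 × 0.696 + 0.016 = 0.039978.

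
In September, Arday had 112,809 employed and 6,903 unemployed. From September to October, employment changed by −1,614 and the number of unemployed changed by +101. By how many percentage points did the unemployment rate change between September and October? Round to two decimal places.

September: labor force = 112,809 + 6,903 = 119,712; u = 6,903/119,712 = 5.77%.
October: labor force = 111,195 + 7,004 = 118,199; u = 7,004/118,199 = 5.93%.
Change = 5.93% − 5.77% = +0.16 pp.

The unemployment rate changed by +0.16 percentage points.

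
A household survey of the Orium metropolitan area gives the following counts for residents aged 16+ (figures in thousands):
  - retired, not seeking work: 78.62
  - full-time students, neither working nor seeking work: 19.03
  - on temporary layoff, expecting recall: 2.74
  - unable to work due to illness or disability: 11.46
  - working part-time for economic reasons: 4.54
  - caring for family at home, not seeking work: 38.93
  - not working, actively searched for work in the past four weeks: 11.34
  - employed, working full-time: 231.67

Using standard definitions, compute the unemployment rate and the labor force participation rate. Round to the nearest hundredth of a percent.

Employed = 4.54 + 231.67 = 236.21 thousand (anyone who worked, including part-time for economic reasons, counts as employed).
Unemployed = 2.74 + 11.34 = 14.08 thousand (jobless and actively searching, or on temporary layoff).
Labor force = 236.21 + 14.08 = 250.29 thousand.
Not in labor force = 78.62 + 19.03 + 11.46 + 38.93 = 148.04 thousand (those not working and not actively searching are outside the labor force).
Civilian working-age population = 250.29 + 148.04 = 398.33 thousand.
Unemployment rate = 14.08 / 250.29 = 5.63%.
Labor force participation rate = 250.29 / 398.33 = 62.83%.

Unemployment rate ≈ 5.63%; labor force participation rate ≈ 62.83%.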